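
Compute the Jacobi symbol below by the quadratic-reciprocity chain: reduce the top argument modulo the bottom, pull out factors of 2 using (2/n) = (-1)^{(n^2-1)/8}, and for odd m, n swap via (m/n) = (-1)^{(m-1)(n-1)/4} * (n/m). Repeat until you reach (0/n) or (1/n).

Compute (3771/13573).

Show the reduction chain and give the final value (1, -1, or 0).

flip (3771/13573) -> (13573/3771): both odd, 3771 mod 4 = 3, 13573 mod 4 = 1, so the flip contributes +1; sign now +1
(13573/3771): 13573 mod 3771 = 2260, so (13573/3771) = (2260/3771)
factor out 2^2: 2260 = 2^2·565; with 3771 mod 8 = 3, (2/3771) = -1; sign now +1; continue with (565/3771)
flip (565/3771) -> (3771/565): both odd, 565 mod 4 = 1, 3771 mod 4 = 3, so the flip contributes +1; sign now +1
(3771/565): 3771 mod 565 = 381, so (3771/565) = (381/565)
flip (381/565) -> (565/381): both odd, 381 mod 4 = 1, 565 mod 4 = 1, so the flip contributes +1; sign now +1
(565/381): 565 mod 381 = 184, so (565/381) = (184/381)
factor out 2^3: 184 = 2^3·23; with 381 mod 8 = 5, (2/381) = -1; sign now -1; continue with (23/381)
flip (23/381) -> (381/23): both odd, 23 mod 4 = 3, 381 mod 4 = 1, so the flip contributes +1; sign now -1
(381/23): 381 mod 23 = 13, so (381/23) = (13/23)
flip (13/23) -> (23/13): both odd, 13 mod 4 = 1, 23 mod 4 = 3, so the flip contributes +1; sign now -1
(23/13): 23 mod 13 = 10, so (23/13) = (10/13)
factor out 2^1: 10 = 2^1·5; with 13 mod 8 = 5, (2/13) = -1; sign now +1; continue with (5/13)
flip (5/13) -> (13/5): both odd, 5 mod 4 = 1, 13 mod 4 = 1, so the flip contributes +1; sign now +1
(13/5): 13 mod 5 = 3, so (13/5) = (3/5)
flip (3/5) -> (5/3): both odd, 3 mod 4 = 3, 5 mod 4 = 1, so the flip contributes +1; sign now +1
(5/3): 5 mod 3 = 2, so (5/3) = (2/3)
factor out 2^1: 2 = 2^1·1; with 3 mod 8 = 3, (2/3) = -1; sign now -1; continue with (1/3)
reached (1/3) = 1, so the symbol is -1

-1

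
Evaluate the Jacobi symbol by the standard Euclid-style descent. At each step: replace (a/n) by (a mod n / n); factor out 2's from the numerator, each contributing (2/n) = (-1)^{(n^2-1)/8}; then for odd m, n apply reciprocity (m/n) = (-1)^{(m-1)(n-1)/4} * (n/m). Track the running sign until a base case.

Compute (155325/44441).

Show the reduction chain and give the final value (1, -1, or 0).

(155325/44441): 155325 mod 44441 = 22002, so (155325/44441) = (22002/44441)
factor out 2^1: 22002 = 2^1·11001; with 44441 mod 8 = 1, (2/44441) = +1; sign now +1; continue with (11001/44441)
flip (11001/44441) -> (44441/11001): both odd, 11001 mod 4 = 1, 44441 mod 4 = 1, so the flip contributes +1; sign now +1
(44441/11001): 44441 mod 11001 = 437, so (44441/11001) = (437/11001)
flip (437/11001) -> (11001/437): both odd, 437 mod 4 = 1, 11001 mod 4 = 1, so the flip contributes +1; sign now +1
(11001/437): 11001 mod 437 = 76, so (11001/437) = (76/437)
factor out 2^2: 76 = 2^2·19; with 437 mod 8 = 5, (2/437) = -1; sign now +1; continue with (19/437)
flip (19/437) -> (437/19): both odd, 19 mod 4 = 3, 437 mod 4 = 1, so the flip contributes +1; sign now +1
(437/19): 437 mod 19 = 0, so (437/19) = (0/19)
reached (0/19); gcd(a, n) > 1, so (0/19) = 0 and the symbol is 0

0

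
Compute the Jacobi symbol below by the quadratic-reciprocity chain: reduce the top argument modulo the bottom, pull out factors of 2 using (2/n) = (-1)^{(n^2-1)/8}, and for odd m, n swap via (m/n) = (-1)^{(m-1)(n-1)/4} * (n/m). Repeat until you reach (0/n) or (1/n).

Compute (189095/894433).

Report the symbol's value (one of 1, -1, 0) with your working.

-1

flip (189095/894433) -> (894433/189095): both odd, 189095 mod 4 = 3, 894433 mod 4 = 1, so the flip contributes +1; sign now +1
(894433/189095): 894433 mod 189095 = 138053, so (894433/189095) = (138053/189095)
flip (138053/189095) -> (189095/138053): both odd, 138053 mod 4 = 1, 189095 mod 4 = 3, so the flip contributes +1; sign now +1
(189095/138053): 189095 mod 138053 = 51042, so (189095/138053) = (51042/138053)
factor out 2^1: 51042 = 2^1·25521; with 138053 mod 8 = 5, (2/138053) = -1; sign now -1; continue with (25521/138053)
flip (25521/138053) -> (138053/25521): both odd, 25521 mod 4 = 1, 138053 mod 4 = 1, so the flip contributes +1; sign now -1
(138053/25521): 138053 mod 25521 = 10448, so (138053/25521) = (10448/25521)
factor out 2^4: 10448 = 2^4·653; with 25521 mod 8 = 1, (2/25521) = +1; sign now -1; continue with (653/25521)
flip (653/25521) -> (25521/653): both odd, 653 mod 4 = 1, 25521 mod 4 = 1, so the flip contributes +1; sign now -1
(25521/653): 25521 mod 653 = 54, so (25521/653) = (54/653)
factor out 2^1: 54 = 2^1·27; with 653 mod 8 = 5, (2/653) = -1; sign now +1; continue with (27/653)
flip (27/653) -> (653/27): both odd, 27 mod 4 = 3, 653 mod 4 = 1, so the flip contributes +1; sign now +1
(653/27): 653 mod 27 = 5, so (653/27) = (5/27)
flip (5/27) -> (27/5): both odd, 5 mod 4 = 1, 27 mod 4 = 3, so the flip contributes +1; sign now +1
(27/5): 27 mod 5 = 2, so (27/5) = (2/5)
factor out 2^1: 2 = 2^1·1; with 5 mod 8 = 5, (2/5) = -1; sign now -1; continue with (1/5)
reached (1/5) = 1, so the symbol is -1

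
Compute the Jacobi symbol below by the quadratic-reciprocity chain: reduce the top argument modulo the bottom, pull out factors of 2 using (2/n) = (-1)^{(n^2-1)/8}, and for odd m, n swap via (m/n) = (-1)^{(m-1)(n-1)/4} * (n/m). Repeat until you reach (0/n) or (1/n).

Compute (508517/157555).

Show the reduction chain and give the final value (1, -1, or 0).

-1

(508517/157555): 508517 mod 157555 = 35852, so (508517/157555) = (35852/157555)
factor out 2^2: 35852 = 2^2·8963; with 157555 mod 8 = 3, (2/157555) = -1; sign now +1; continue with (8963/157555)
flip (8963/157555) -> (157555/8963): both odd, 8963 mod 4 = 3, 157555 mod 4 = 3, so the flip contributes -1; sign now -1
(157555/8963): 157555 mod 8963 = 5184, so (157555/8963) = (5184/8963)
factor out 2^6: 5184 = 2^6·81; with 8963 mod 8 = 3, (2/8963) = -1; sign now -1; continue with (81/8963)
flip (81/8963) -> (8963/81): both odd, 81 mod 4 = 1, 8963 mod 4 = 3, so the flip contributes +1; sign now -1
(8963/81): 8963 mod 81 = 53, so (8963/81) = (53/81)
flip (53/81) -> (81/53): both odd, 53 mod 4 = 1, 81 mod 4 = 1, so the flip contributes +1; sign now -1
(81/53): 81 mod 53 = 28, so (81/53) = (28/53)
factor out 2^2: 28 = 2^2·7; with 53 mod 8 = 5, (2/53) = -1; sign now -1; continue with (7/53)
flip (7/53) -> (53/7): both odd, 7 mod 4 = 3, 53 mod 4 = 1, so the flip contributes +1; sign now -1
(53/7): 53 mod 7 = 4, so (53/7) = (4/7)
factor out 2^2: 4 = 2^2·1; with 7 mod 8 = 7, (2/7) = +1; sign now -1; continue with (1/7)
reached (1/7) = 1, so the symbol is -1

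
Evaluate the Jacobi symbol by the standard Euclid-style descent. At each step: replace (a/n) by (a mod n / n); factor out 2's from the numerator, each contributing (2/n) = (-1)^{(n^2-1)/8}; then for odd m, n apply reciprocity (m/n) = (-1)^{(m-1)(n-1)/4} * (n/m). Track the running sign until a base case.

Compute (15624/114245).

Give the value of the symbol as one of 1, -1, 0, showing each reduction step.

factor out 2^3: 15624 = 2^3·1953; with 114245 mod 8 = 5, (2/114245) = -1; sign now -1; continue with (1953/114245)
flip (1953/114245) -> (114245/1953): both odd, 1953 mod 4 = 1, 114245 mod 4 = 1, so the flip contributes +1; sign now -1
(114245/1953): 114245 mod 1953 = 971, so (114245/1953) = (971/1953)
flip (971/1953) -> (1953/971): both odd, 971 mod 4 = 3, 1953 mod 4 = 1, so the flip contributes +1; sign now -1
(1953/971): 1953 mod 971 = 11, so (1953/971) = (11/971)
flip (11/971) -> (971/11): both odd, 11 mod 4 = 3, 971 mod 4 = 3, so the flip contributes -1; sign now +1
(971/11): 971 mod 11 = 3, so (971/11) = (3/11)
flip (3/11) -> (11/3): both odd, 3 mod 4 = 3, 11 mod 4 = 3, so the flip contributes -1; sign now -1
(11/3): 11 mod 3 = 2, so (11/3) = (2/3)
factor out 2^1: 2 = 2^1·1; with 3 mod 8 = 3, (2/3) = -1; sign now +1; continue with (1/3)
reached (1/3) = 1, so the symbol is +1

1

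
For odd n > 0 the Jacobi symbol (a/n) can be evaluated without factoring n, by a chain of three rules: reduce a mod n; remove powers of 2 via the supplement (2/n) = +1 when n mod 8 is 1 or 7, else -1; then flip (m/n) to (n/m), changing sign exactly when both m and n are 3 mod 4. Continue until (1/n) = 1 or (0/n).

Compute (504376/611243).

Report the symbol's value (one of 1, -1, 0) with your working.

factor out 2^3: 504376 = 2^3·63047; with 611243 mod 8 = 3, (2/611243) = -1; sign now -1; continue with (63047/611243)
flip (63047/611243) -> (611243/63047): both odd, 63047 mod 4 = 3, 611243 mod 4 = 3, so the flip contributes -1; sign now +1
(611243/63047): 611243 mod 63047 = 43820, so (611243/63047) = (43820/63047)
factor out 2^2: 43820 = 2^2·10955; with 63047 mod 8 = 7, (2/63047) = +1; sign now +1; continue with (10955/63047)
flip (10955/63047) -> (63047/10955): both odd, 10955 mod 4 = 3, 63047 mod 4 = 3, so the flip contributes -1; sign now -1
(63047/10955): 63047 mod 10955 = 8272, so (63047/10955) = (8272/10955)
factor out 2^4: 8272 = 2^4·517; with 10955 mod 8 = 3, (2/10955) = -1; sign now -1; continue with (517/10955)
flip (517/10955) -> (10955/517): both odd, 517 mod 4 = 1, 10955 mod 4 = 3, so the flip contributes +1; sign now -1
(10955/517): 10955 mod 517 = 98, so (10955/517) = (98/517)
factor out 2^1: 98 = 2^1·49; with 517 mod 8 = 5, (2/517) = -1; sign now +1; continue with (49/517)
flip (49/517) -> (517/49): both odd, 49 mod 4 = 1, 517 mod 4 = 1, so the flip contributes +1; sign now +1
(517/49): 517 mod 49 = 27, so (517/49) = (27/49)
flip (27/49) -> (49/27): both odd, 27 mod 4 = 3, 49 mod 4 = 1, so the flip contributes +1; sign now +1
(49/27): 49 mod 27 = 22, so (49/27) = (22/27)
factor out 2^1: 22 = 2^1·11; with 27 mod 8 = 3, (2/27) = -1; sign now -1; continue with (11/27)
flip (11/27) -> (27/11): both odd, 11 mod 4 = 3, 27 mod 4 = 3, so the flip contributes -1; sign now +1
(27/11): 27 mod 11 = 5, so (27/11) = (5/11)
flip (5/11) -> (11/5): both odd, 5 mod 4 = 1, 11 mod 4 = 3, so the flip contributes +1; sign now +1
(11/5): 11 mod 5 = 1, so (11/5) = (1/5)
reached (1/5) = 1, so the symbol is +1

1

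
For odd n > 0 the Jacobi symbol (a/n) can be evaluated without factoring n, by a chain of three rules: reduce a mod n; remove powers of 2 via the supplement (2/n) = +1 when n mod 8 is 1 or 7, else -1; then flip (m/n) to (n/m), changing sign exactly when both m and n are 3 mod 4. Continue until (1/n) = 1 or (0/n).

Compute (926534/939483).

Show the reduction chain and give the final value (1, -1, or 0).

-1

926534 = 2^1·463267; (2/939483) = -1 since 939483 mod 8 = 3, so (926534/939483) = (-1)^1·(463267/939483); sign now -1
reciprocity: (463267/939483) = -1·(939483/463267) since 463267 mod 4 = 3, 939483 mod 4 = 3; sign now +1
(939483/463267) = (12949/463267)   [reduce mod 463267]
reciprocity: (12949/463267) = +1·(463267/12949) since 12949 mod 4 = 1, 463267 mod 4 = 3; sign now +1
(463267/12949) = (10052/12949)   [reduce mod 12949]
10052 = 2^2·2513; (2/12949) = -1 since 12949 mod 8 = 5, so (10052/12949) = (-1)^2·(2513/12949); sign now +1
reciprocity: (2513/12949) = +1·(12949/2513) since 2513 mod 4 = 1, 12949 mod 4 = 1; sign now +1
(12949/2513) = (384/2513)   [reduce mod 2513]
384 = 2^7·3; (2/2513) = +1 since 2513 mod 8 = 1, so (384/2513) = (+1)^7·(3/2513); sign now +1
reciprocity: (3/2513) = +1·(2513/3) since 3 mod 4 = 3, 2513 mod 4 = 1; sign now +1
(2513/3) = (2/3)   [reduce mod 3]
2 = 2^1·1; (2/3) = -1 since 3 mod 8 = 3, so (2/3) = (-1)^1·(1/3); sign now -1
(1/3) = 1; final value = sign = -1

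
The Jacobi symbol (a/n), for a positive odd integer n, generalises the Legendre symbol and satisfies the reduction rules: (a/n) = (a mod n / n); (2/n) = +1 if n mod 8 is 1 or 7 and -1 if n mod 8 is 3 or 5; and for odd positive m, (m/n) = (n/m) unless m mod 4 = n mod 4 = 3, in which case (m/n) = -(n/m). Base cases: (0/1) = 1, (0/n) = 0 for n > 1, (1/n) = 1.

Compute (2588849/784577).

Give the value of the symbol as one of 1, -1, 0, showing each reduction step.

(2588849/784577): 2588849 mod 784577 = 235118, so (2588849/784577) = (235118/784577)
factor out 2^1: 235118 = 2^1·117559; with 784577 mod 8 = 1, (2/784577) = +1; sign now +1; continue with (117559/784577)
flip (117559/784577) -> (784577/117559): both odd, 117559 mod 4 = 3, 784577 mod 4 = 1, so the flip contributes +1; sign now +1
(784577/117559): 784577 mod 117559 = 79223, so (784577/117559) = (79223/117559)
flip (79223/117559) -> (117559/79223): both odd, 79223 mod 4 = 3, 117559 mod 4 = 3, so the flip contributes -1; sign now -1
(117559/79223): 117559 mod 79223 = 38336, so (117559/79223) = (38336/79223)
factor out 2^6: 38336 = 2^6·599; with 79223 mod 8 = 7, (2/79223) = +1; sign now -1; continue with (599/79223)
flip (599/79223) -> (79223/599): both odd, 599 mod 4 = 3, 79223 mod 4 = 3, so the flip contributes -1; sign now +1
(79223/599): 79223 mod 599 = 155, so (79223/599) = (155/599)
flip (155/599) -> (599/155): both odd, 155 mod 4 = 3, 599 mod 4 = 3, so the flip contributes -1; sign now -1
(599/155): 599 mod 155 = 134, so (599/155) = (134/155)
factor out 2^1: 134 = 2^1·67; with 155 mod 8 = 3, (2/155) = -1; sign now +1; continue with (67/155)
flip (67/155) -> (155/67): both odd, 67 mod 4 = 3, 155 mod 4 = 3, so the flip contributes -1; sign now -1
(155/67): 155 mod 67 = 21, so (155/67) = (21/67)
flip (21/67) -> (67/21): both odd, 21 mod 4 = 1, 67 mod 4 = 3, so the flip contributes +1; sign now -1
(67/21): 67 mod 21 = 4, so (67/21) = (4/21)
factor out 2^2: 4 = 2^2·1; with 21 mod 8 = 5, (2/21) = -1; sign now -1; continue with (1/21)
reached (1/21) = 1, so the symbol is -1

-1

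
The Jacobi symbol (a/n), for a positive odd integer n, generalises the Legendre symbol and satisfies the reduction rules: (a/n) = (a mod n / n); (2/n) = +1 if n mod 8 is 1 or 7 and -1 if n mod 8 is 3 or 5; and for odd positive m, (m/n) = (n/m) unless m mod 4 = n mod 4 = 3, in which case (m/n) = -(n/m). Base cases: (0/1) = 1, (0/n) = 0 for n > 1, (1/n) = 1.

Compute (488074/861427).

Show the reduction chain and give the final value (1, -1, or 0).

1

488074 = 2^1·244037; (2/861427) = -1 since 861427 mod 8 = 3, so (488074/861427) = (-1)^1·(244037/861427); sign now -1
reciprocity: (244037/861427) = +1·(861427/244037) since 244037 mod 4 = 1, 861427 mod 4 = 3; sign now -1
(861427/244037) = (129316/244037)   [reduce mod 244037]
129316 = 2^2·32329; (2/244037) = -1 since 244037 mod 8 = 5, so (129316/244037) = (-1)^2·(32329/244037); sign now -1
reciprocity: (32329/244037) = +1·(244037/32329) since 32329 mod 4 = 1, 244037 mod 4 = 1; sign now -1
(244037/32329) = (17734/32329)   [reduce mod 32329]
17734 = 2^1·8867; (2/32329) = +1 since 32329 mod 8 = 1, so (17734/32329) = (+1)^1·(8867/32329); sign now -1
reciprocity: (8867/32329) = +1·(32329/8867) since 8867 mod 4 = 3, 32329 mod 4 = 1; sign now -1
(32329/8867) = (5728/8867)   [reduce mod 8867]
5728 = 2^5·179; (2/8867) = -1 since 8867 mod 8 = 3, so (5728/8867) = (-1)^5·(179/8867); sign now +1
reciprocity: (179/8867) = -1·(8867/179) since 179 mod 4 = 3, 8867 mod 4 = 3; sign now -1
(8867/179) = (96/179)   [reduce mod 179]
96 = 2^5·3; (2/179) = -1 since 179 mod 8 = 3, so (96/179) = (-1)^5·(3/179); sign now +1
reciprocity: (3/179) = -1·(179/3) since 3 mod 4 = 3, 179 mod 4 = 3; sign now -1
(179/3) = (2/3)   [reduce mod 3]
2 = 2^1·1; (2/3) = -1 since 3 mod 8 = 3, so (2/3) = (-1)^1·(1/3); sign now +1
(1/3) = 1; final value = sign = +1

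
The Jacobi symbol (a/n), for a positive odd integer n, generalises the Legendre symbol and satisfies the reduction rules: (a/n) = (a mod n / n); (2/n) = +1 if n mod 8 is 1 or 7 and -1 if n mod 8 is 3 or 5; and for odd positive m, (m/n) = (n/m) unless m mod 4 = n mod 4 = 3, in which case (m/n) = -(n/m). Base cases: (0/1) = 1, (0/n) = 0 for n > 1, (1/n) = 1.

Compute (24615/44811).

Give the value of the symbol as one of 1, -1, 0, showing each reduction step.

0

reciprocity: (24615/44811) = -1·(44811/24615) since 24615 mod 4 = 3, 44811 mod 4 = 3; sign now -1
(44811/24615) = (20196/24615)   [reduce mod 24615]
20196 = 2^2·5049; (2/24615) = +1 since 24615 mod 8 = 7, so (20196/24615) = (+1)^2·(5049/24615); sign now -1
reciprocity: (5049/24615) = +1·(24615/5049) since 5049 mod 4 = 1, 24615 mod 4 = 3; sign now -1
(24615/5049) = (4419/5049)   [reduce mod 5049]
reciprocity: (4419/5049) = +1·(5049/4419) since 4419 mod 4 = 3, 5049 mod 4 = 1; sign now -1
(5049/4419) = (630/4419)   [reduce mod 4419]
630 = 2^1·315; (2/4419) = -1 since 4419 mod 8 = 3, so (630/4419) = (-1)^1·(315/4419); sign now +1
reciprocity: (315/4419) = -1·(4419/315) since 315 mod 4 = 3, 4419 mod 4 = 3; sign now -1
(4419/315) = (9/315)   [reduce mod 315]
reciprocity: (9/315) = +1·(315/9) since 9 mod 4 = 1, 315 mod 4 = 3; sign now -1
(315/9) = (0/9)   [reduce mod 9]
(0/9) = 0   [gcd(a, n) > 1]; final value = 0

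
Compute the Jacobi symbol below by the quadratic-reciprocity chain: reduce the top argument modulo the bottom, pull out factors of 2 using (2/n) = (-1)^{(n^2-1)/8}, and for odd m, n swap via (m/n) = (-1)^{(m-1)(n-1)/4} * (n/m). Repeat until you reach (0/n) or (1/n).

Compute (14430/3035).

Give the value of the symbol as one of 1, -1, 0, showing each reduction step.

(14430/3035): 14430 mod 3035 = 2290, so (14430/3035) = (2290/3035)
factor out 2^1: 2290 = 2^1·1145; with 3035 mod 8 = 3, (2/3035) = -1; sign now -1; continue with (1145/3035)
flip (1145/3035) -> (3035/1145): both odd, 1145 mod 4 = 1, 3035 mod 4 = 3, so the flip contributes +1; sign now -1
(3035/1145): 3035 mod 1145 = 745, so (3035/1145) = (745/1145)
flip (745/1145) -> (1145/745): both odd, 745 mod 4 = 1, 1145 mod 4 = 1, so the flip contributes +1; sign now -1
(1145/745): 1145 mod 745 = 400, so (1145/745) = (400/745)
factor out 2^4: 400 = 2^4·25; with 745 mod 8 = 1, (2/745) = +1; sign now -1; continue with (25/745)
flip (25/745) -> (745/25): both odd, 25 mod 4 = 1, 745 mod 4 = 1, so the flip contributes +1; sign now -1
(745/25): 745 mod 25 = 20, so (745/25) = (20/25)
factor out 2^2: 20 = 2^2·5; with 25 mod 8 = 1, (2/25) = +1; sign now -1; continue with (5/25)
flip (5/25) -> (25/5): both odd, 5 mod 4 = 1, 25 mod 4 = 1, so the flip contributes +1; sign now -1
(25/5): 25 mod 5 = 0, so (25/5) = (0/5)
reached (0/5); gcd(a, n) > 1, so (0/5) = 0 and the symbol is 0

0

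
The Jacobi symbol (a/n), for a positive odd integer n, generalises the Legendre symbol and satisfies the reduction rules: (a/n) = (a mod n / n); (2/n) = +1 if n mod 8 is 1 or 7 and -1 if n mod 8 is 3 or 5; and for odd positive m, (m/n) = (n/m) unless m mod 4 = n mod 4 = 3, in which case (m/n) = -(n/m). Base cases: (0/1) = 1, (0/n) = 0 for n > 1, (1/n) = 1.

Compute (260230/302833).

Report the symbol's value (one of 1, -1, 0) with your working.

1

260230 = 2^1·130115; (2/302833) = +1 since 302833 mod 8 = 1, so (260230/302833) = (+1)^1·(130115/302833); sign now +1
reciprocity: (130115/302833) = +1·(302833/130115) since 130115 mod 4 = 3, 302833 mod 4 = 1; sign now +1
(302833/130115) = (42603/130115)   [reduce mod 130115]
reciprocity: (42603/130115) = -1·(130115/42603) since 42603 mod 4 = 3, 130115 mod 4 = 3; sign now -1
(130115/42603) = (2306/42603)   [reduce mod 42603]
2306 = 2^1·1153; (2/42603) = -1 since 42603 mod 8 = 3, so (2306/42603) = (-1)^1·(1153/42603); sign now +1
reciprocity: (1153/42603) = +1·(42603/1153) since 1153 mod 4 = 1, 42603 mod 4 = 3; sign now +1
(42603/1153) = (1095/1153)   [reduce mod 1153]
reciprocity: (1095/1153) = +1·(1153/1095) since 1095 mod 4 = 3, 1153 mod 4 = 1; sign now +1
(1153/1095) = (58/1095)   [reduce mod 1095]
58 = 2^1·29; (2/1095) = +1 since 1095 mod 8 = 7, so (58/1095) = (+1)^1·(29/1095); sign now +1
reciprocity: (29/1095) = +1·(1095/29) since 29 mod 4 = 1, 1095 mod 4 = 3; sign now +1
(1095/29) = (22/29)   [reduce mod 29]
22 = 2^1·11; (2/29) = -1 since 29 mod 8 = 5, so (22/29) = (-1)^1·(11/29); sign now -1
reciprocity: (11/29) = +1·(29/11) since 11 mod 4 = 3, 29 mod 4 = 1; sign now -1
(29/11) = (7/11)   [reduce mod 11]
reciprocity: (7/11) = -1·(11/7) since 7 mod 4 = 3, 11 mod 4 = 3; sign now +1
(11/7) = (4/7)   [reduce mod 7]
4 = 2^2·1; (2/7) = +1 since 7 mod 8 = 7, so (4/7) = (+1)^2·(1/7); sign now +1
(1/7) = 1; final value = sign = +1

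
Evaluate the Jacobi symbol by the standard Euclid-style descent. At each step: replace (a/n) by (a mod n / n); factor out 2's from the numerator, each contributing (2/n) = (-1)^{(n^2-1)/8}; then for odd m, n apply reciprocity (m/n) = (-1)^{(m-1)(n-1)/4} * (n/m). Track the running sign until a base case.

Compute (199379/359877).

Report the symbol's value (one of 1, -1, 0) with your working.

reciprocity: (199379/359877) = +1·(359877/199379) since 199379 mod 4 = 3, 359877 mod 4 = 1; sign now +1
(359877/199379) = (160498/199379)   [reduce mod 199379]
160498 = 2^1·80249; (2/199379) = -1 since 199379 mod 8 = 3, so (160498/199379) = (-1)^1·(80249/199379); sign now -1
reciprocity: (80249/199379) = +1·(199379/80249) since 80249 mod 4 = 1, 199379 mod 4 = 3; sign now -1
(199379/80249) = (38881/80249)   [reduce mod 80249]
reciprocity: (38881/80249) = +1·(80249/38881) since 38881 mod 4 = 1, 80249 mod 4 = 1; sign now -1
(80249/38881) = (2487/38881)   [reduce mod 38881]
reciprocity: (2487/38881) = +1·(38881/2487) since 2487 mod 4 = 3, 38881 mod 4 = 1; sign now -1
(38881/2487) = (1576/2487)   [reduce mod 2487]
1576 = 2^3·197; (2/2487) = +1 since 2487 mod 8 = 7, so (1576/2487) = (+1)^3·(197/2487); sign now -1
reciprocity: (197/2487) = +1·(2487/197) since 197 mod 4 = 1, 2487 mod 4 = 3; sign now -1
(2487/197) = (123/197)   [reduce mod 197]
reciprocity: (123/197) = +1·(197/123) since 123 mod 4 = 3, 197 mod 4 = 1; sign now -1
(197/123) = (74/123)   [reduce mod 123]
74 = 2^1·37; (2/123) = -1 since 123 mod 8 = 3, so (74/123) = (-1)^1·(37/123); sign now +1
reciprocity: (37/123) = +1·(123/37) since 37 mod 4 = 1, 123 mod 4 = 3; sign now +1
(123/37) = (12/37)   [reduce mod 37]
12 = 2^2·3; (2/37) = -1 since 37 mod 8 = 5, so (12/37) = (-1)^2·(3/37); sign now +1
reciprocity: (3/37) = +1·(37/3) since 3 mod 4 = 3, 37 mod 4 = 1; sign now +1
(37/3) = (1/3)   [reduce mod 3]
(1/3) = 1; final value = sign = +1

1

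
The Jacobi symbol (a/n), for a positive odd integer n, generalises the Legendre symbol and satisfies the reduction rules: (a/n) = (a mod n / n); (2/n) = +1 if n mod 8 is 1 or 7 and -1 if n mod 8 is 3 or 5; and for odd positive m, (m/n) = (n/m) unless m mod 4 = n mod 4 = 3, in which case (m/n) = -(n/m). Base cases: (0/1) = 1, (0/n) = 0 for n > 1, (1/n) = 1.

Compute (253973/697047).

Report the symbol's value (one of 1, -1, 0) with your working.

flip (253973/697047) -> (697047/253973): both odd, 253973 mod 4 = 1, 697047 mod 4 = 3, so the flip contributes +1; sign now +1
(697047/253973): 697047 mod 253973 = 189101, so (697047/253973) = (189101/253973)
flip (189101/253973) -> (253973/189101): both odd, 189101 mod 4 = 1, 253973 mod 4 = 1, so the flip contributes +1; sign now +1
(253973/189101): 253973 mod 189101 = 64872, so (253973/189101) = (64872/189101)
factor out 2^3: 64872 = 2^3·8109; with 189101 mod 8 = 5, (2/189101) = -1; sign now -1; continue with (8109/189101)
flip (8109/189101) -> (189101/8109): both odd, 8109 mod 4 = 1, 189101 mod 4 = 1, so the flip contributes +1; sign now -1
(189101/8109): 189101 mod 8109 = 2594, so (189101/8109) = (2594/8109)
factor out 2^1: 2594 = 2^1·1297; with 8109 mod 8 = 5, (2/8109) = -1; sign now +1; continue with (1297/8109)
flip (1297/8109) -> (8109/1297): both odd, 1297 mod 4 = 1, 8109 mod 4 = 1, so the flip contributes +1; sign now +1
(8109/1297): 8109 mod 1297 = 327, so (8109/1297) = (327/1297)
flip (327/1297) -> (1297/327): both odd, 327 mod 4 = 3, 1297 mod 4 = 1, so the flip contributes +1; sign now +1
(1297/327): 1297 mod 327 = 316, so (1297/327) = (316/327)
factor out 2^2: 316 = 2^2·79; with 327 mod 8 = 7, (2/327) = +1; sign now +1; continue with (79/327)
flip (79/327) -> (327/79): both odd, 79 mod 4 = 3, 327 mod 4 = 3, so the flip contributes -1; sign now -1
(327/79): 327 mod 79 = 11, so (327/79) = (11/79)
flip (11/79) -> (79/11): both odd, 11 mod 4 = 3, 79 mod 4 = 3, so the flip contributes -1; sign now +1
(79/11): 79 mod 11 = 2, so (79/11) = (2/11)
factor out 2^1: 2 = 2^1·1; with 11 mod 8 = 3, (2/11) = -1; sign now -1; continue with (1/11)
reached (1/11) = 1, so the symbol is -1

-1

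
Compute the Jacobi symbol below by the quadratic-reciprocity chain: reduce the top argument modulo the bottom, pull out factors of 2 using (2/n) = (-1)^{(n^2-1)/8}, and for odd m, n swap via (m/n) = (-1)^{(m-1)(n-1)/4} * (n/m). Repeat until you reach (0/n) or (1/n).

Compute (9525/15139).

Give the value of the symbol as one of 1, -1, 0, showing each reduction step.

1

reciprocity: (9525/15139) = +1·(15139/9525) since 9525 mod 4 = 1, 15139 mod 4 = 3; sign now +1
(15139/9525) = (5614/9525)   [reduce mod 9525]
5614 = 2^1·2807; (2/9525) = -1 since 9525 mod 8 = 5, so (5614/9525) = (-1)^1·(2807/9525); sign now -1
reciprocity: (2807/9525) = +1·(9525/2807) since 2807 mod 4 = 3, 9525 mod 4 = 1; sign now -1
(9525/2807) = (1104/2807)   [reduce mod 2807]
1104 = 2^4·69; (2/2807) = +1 since 2807 mod 8 = 7, so (1104/2807) = (+1)^4·(69/2807); sign now -1
reciprocity: (69/2807) = +1·(2807/69) since 69 mod 4 = 1, 2807 mod 4 = 3; sign now -1
(2807/69) = (47/69)   [reduce mod 69]
reciprocity: (47/69) = +1·(69/47) since 47 mod 4 = 3, 69 mod 4 = 1; sign now -1
(69/47) = (22/47)   [reduce mod 47]
22 = 2^1·11; (2/47) = +1 since 47 mod 8 = 7, so (22/47) = (+1)^1·(11/47); sign now -1
reciprocity: (11/47) = -1·(47/11) since 11 mod 4 = 3, 47 mod 4 = 3; sign now +1
(47/11) = (3/11)   [reduce mod 11]
reciprocity: (3/11) = -1·(11/3) since 3 mod 4 = 3, 11 mod 4 = 3; sign now -1
(11/3) = (2/3)   [reduce mod 3]
2 = 2^1·1; (2/3) = -1 since 3 mod 8 = 3, so (2/3) = (-1)^1·(1/3); sign now +1
(1/3) = 1; final value = sign = +1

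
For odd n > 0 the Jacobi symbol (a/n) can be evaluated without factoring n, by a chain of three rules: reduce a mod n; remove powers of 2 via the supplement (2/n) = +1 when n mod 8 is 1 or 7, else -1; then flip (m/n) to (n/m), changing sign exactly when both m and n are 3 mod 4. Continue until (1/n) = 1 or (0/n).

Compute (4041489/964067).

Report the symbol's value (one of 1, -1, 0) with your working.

(4041489/964067) = (185221/964067)   [reduce mod 964067]
reciprocity: (185221/964067) = +1·(964067/185221) since 185221 mod 4 = 1, 964067 mod 4 = 3; sign now +1
(964067/185221) = (37962/185221)   [reduce mod 185221]
37962 = 2^1·18981; (2/185221) = -1 since 185221 mod 8 = 5, so (37962/185221) = (-1)^1·(18981/185221); sign now -1
reciprocity: (18981/185221) = +1·(185221/18981) since 18981 mod 4 = 1, 185221 mod 4 = 1; sign now -1
(185221/18981) = (14392/18981)   [reduce mod 18981]
14392 = 2^3·1799; (2/18981) = -1 since 18981 mod 8 = 5, so (14392/18981) = (-1)^3·(1799/18981); sign now +1
reciprocity: (1799/18981) = +1·(18981/1799) since 1799 mod 4 = 3, 18981 mod 4 = 1; sign now +1
(18981/1799) = (991/1799)   [reduce mod 1799]
reciprocity: (991/1799) = -1·(1799/991) since 991 mod 4 = 3, 1799 mod 4 = 3; sign now -1
(1799/991) = (808/991)   [reduce mod 991]
808 = 2^3·101; (2/991) = +1 since 991 mod 8 = 7, so (808/991) = (+1)^3·(101/991); sign now -1
reciprocity: (101/991) = +1·(991/101) since 101 mod 4 = 1, 991 mod 4 = 3; sign now -1
(991/101) = (82/101)   [reduce mod 101]
82 = 2^1·41; (2/101) = -1 since 101 mod 8 = 5, so (82/101) = (-1)^1·(41/101); sign now +1
reciprocity: (41/101) = +1·(101/41) since 41 mod 4 = 1, 101 mod 4 = 1; sign now +1
(101/41) = (19/41)   [reduce mod 41]
reciprocity: (19/41) = +1·(41/19) since 19 mod 4 = 3, 41 mod 4 = 1; sign now +1
(41/19) = (3/19)   [reduce mod 19]
reciprocity: (3/19) = -1·(19/3) since 3 mod 4 = 3, 19 mod 4 = 3; sign now -1
(19/3) = (1/3)   [reduce mod 3]
(1/3) = 1; final value = sign = -1

-1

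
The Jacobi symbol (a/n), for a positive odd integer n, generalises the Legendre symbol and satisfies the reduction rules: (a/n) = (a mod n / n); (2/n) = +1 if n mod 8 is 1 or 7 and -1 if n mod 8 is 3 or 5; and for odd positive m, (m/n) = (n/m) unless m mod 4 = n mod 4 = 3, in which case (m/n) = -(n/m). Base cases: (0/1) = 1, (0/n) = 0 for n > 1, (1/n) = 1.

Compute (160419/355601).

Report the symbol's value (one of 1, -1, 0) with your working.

-1

reciprocity: (160419/355601) = +1·(355601/160419) since 160419 mod 4 = 3, 355601 mod 4 = 1; sign now +1
(355601/160419) = (34763/160419)   [reduce mod 160419]
reciprocity: (34763/160419) = -1·(160419/34763) since 34763 mod 4 = 3, 160419 mod 4 = 3; sign now -1
(160419/34763) = (21367/34763)   [reduce mod 34763]
reciprocity: (21367/34763) = -1·(34763/21367) since 21367 mod 4 = 3, 34763 mod 4 = 3; sign now +1
(34763/21367) = (13396/21367)   [reduce mod 21367]
13396 = 2^2·3349; (2/21367) = +1 since 21367 mod 8 = 7, so (13396/21367) = (+1)^2·(3349/21367); sign now +1
reciprocity: (3349/21367) = +1·(21367/3349) since 3349 mod 4 = 1, 21367 mod 4 = 3; sign now +1
(21367/3349) = (1273/3349)   [reduce mod 3349]
reciprocity: (1273/3349) = +1·(3349/1273) since 1273 mod 4 = 1, 3349 mod 4 = 1; sign now +1
(3349/1273) = (803/1273)   [reduce mod 1273]
reciprocity: (803/1273) = +1·(1273/803) since 803 mod 4 = 3, 1273 mod 4 = 1; sign now +1
(1273/803) = (470/803)   [reduce mod 803]
470 = 2^1·235; (2/803) = -1 since 803 mod 8 = 3, so (470/803) = (-1)^1·(235/803); sign now -1
reciprocity: (235/803) = -1·(803/235) since 235 mod 4 = 3, 803 mod 4 = 3; sign now +1
(803/235) = (98/235)   [reduce mod 235]
98 = 2^1·49; (2/235) = -1 since 235 mod 8 = 3, so (98/235) = (-1)^1·(49/235); sign now -1
reciprocity: (49/235) = +1·(235/49) since 49 mod 4 = 1, 235 mod 4 = 3; sign now -1
(235/49) = (39/49)   [reduce mod 49]
reciprocity: (39/49) = +1·(49/39) since 39 mod 4 = 3, 49 mod 4 = 1; sign now -1
(49/39) = (10/39)   [reduce mod 39]
10 = 2^1·5; (2/39) = +1 since 39 mod 8 = 7, so (10/39) = (+1)^1·(5/39); sign now -1
reciprocity: (5/39) = +1·(39/5) since 5 mod 4 = 1, 39 mod 4 = 3; sign now -1
(39/5) = (4/5)   [reduce mod 5]
4 = 2^2·1; (2/5) = -1 since 5 mod 8 = 5, so (4/5) = (-1)^2·(1/5); sign now -1
(1/5) = 1; final value = sign = -1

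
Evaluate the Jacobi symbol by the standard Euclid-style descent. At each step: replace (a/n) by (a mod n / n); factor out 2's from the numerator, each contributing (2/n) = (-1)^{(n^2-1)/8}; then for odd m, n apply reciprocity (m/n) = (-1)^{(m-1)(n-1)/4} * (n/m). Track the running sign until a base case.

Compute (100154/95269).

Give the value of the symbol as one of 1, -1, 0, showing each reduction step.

-1

(100154/95269) = (4885/95269)   [reduce mod 95269]
reciprocity: (4885/95269) = +1·(95269/4885) since 4885 mod 4 = 1, 95269 mod 4 = 1; sign now +1
(95269/4885) = (2454/4885)   [reduce mod 4885]
2454 = 2^1·1227; (2/4885) = -1 since 4885 mod 8 = 5, so (2454/4885) = (-1)^1·(1227/4885); sign now -1
reciprocity: (1227/4885) = +1·(4885/1227) since 1227 mod 4 = 3, 4885 mod 4 = 1; sign now -1
(4885/1227) = (1204/1227)   [reduce mod 1227]
1204 = 2^2·301; (2/1227) = -1 since 1227 mod 8 = 3, so (1204/1227) = (-1)^2·(301/1227); sign now -1
reciprocity: (301/1227) = +1·(1227/301) since 301 mod 4 = 1, 1227 mod 4 = 3; sign now -1
(1227/301) = (23/301)   [reduce mod 301]
reciprocity: (23/301) = +1·(301/23) since 23 mod 4 = 3, 301 mod 4 = 1; sign now -1
(301/23) = (2/23)   [reduce mod 23]
2 = 2^1·1; (2/23) = +1 since 23 mod 8 = 7, so (2/23) = (+1)^1·(1/23); sign now -1
(1/23) = 1; final value = sign = -1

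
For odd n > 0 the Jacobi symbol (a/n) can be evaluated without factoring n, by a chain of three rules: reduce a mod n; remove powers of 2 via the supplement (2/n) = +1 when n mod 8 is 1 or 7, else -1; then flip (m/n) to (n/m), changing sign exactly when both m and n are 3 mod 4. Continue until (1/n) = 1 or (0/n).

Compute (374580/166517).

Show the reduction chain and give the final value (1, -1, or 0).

-1

(374580/166517): 374580 mod 166517 = 41546, so (374580/166517) = (41546/166517)
factor out 2^1: 41546 = 2^1·20773; with 166517 mod 8 = 5, (2/166517) = -1; sign now -1; continue with (20773/166517)
flip (20773/166517) -> (166517/20773): both odd, 20773 mod 4 = 1, 166517 mod 4 = 1, so the flip contributes +1; sign now -1
(166517/20773): 166517 mod 20773 = 333, so (166517/20773) = (333/20773)
flip (333/20773) -> (20773/333): both odd, 333 mod 4 = 1, 20773 mod 4 = 1, so the flip contributes +1; sign now -1
(20773/333): 20773 mod 333 = 127, so (20773/333) = (127/333)
flip (127/333) -> (333/127): both odd, 127 mod 4 = 3, 333 mod 4 = 1, so the flip contributes +1; sign now -1
(333/127): 333 mod 127 = 79, so (333/127) = (79/127)
flip (79/127) -> (127/79): both odd, 79 mod 4 = 3, 127 mod 4 = 3, so the flip contributes -1; sign now +1
(127/79): 127 mod 79 = 48, so (127/79) = (48/79)
factor out 2^4: 48 = 2^4·3; with 79 mod 8 = 7, (2/79) = +1; sign now +1; continue with (3/79)
flip (3/79) -> (79/3): both odd, 3 mod 4 = 3, 79 mod 4 = 3, so the flip contributes -1; sign now -1
(79/3): 79 mod 3 = 1, so (79/3) = (1/3)
reached (1/3) = 1, so the symbol is -1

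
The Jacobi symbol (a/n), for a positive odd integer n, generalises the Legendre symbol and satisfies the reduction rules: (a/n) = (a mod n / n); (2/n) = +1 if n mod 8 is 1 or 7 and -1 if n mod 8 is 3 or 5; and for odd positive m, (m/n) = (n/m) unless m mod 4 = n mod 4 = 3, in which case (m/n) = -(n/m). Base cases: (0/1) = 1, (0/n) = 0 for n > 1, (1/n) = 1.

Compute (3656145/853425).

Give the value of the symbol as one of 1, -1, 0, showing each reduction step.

(3656145/853425) = (242445/853425)   [reduce mod 853425]
reciprocity: (242445/853425) = +1·(853425/242445) since 242445 mod 4 = 1, 853425 mod 4 = 1; sign now +1
(853425/242445) = (126090/242445)   [reduce mod 242445]
126090 = 2^1·63045; (2/242445) = -1 since 242445 mod 8 = 5, so (126090/242445) = (-1)^1·(63045/242445); sign now -1
reciprocity: (63045/242445) = +1·(242445/63045) since 63045 mod 4 = 1, 242445 mod 4 = 1; sign now -1
(242445/63045) = (53310/63045)   [reduce mod 63045]
53310 = 2^1·26655; (2/63045) = -1 since 63045 mod 8 = 5, so (53310/63045) = (-1)^1·(26655/63045); sign now +1
reciprocity: (26655/63045) = +1·(63045/26655) since 26655 mod 4 = 3, 63045 mod 4 = 1; sign now +1
(63045/26655) = (9735/26655)   [reduce mod 26655]
reciprocity: (9735/26655) = -1·(26655/9735) since 9735 mod 4 = 3, 26655 mod 4 = 3; sign now -1
(26655/9735) = (7185/9735)   [reduce mod 9735]
reciprocity: (7185/9735) = +1·(9735/7185) since 7185 mod 4 = 1, 9735 mod 4 = 3; sign now -1
(9735/7185) = (2550/7185)   [reduce mod 7185]
2550 = 2^1·1275; (2/7185) = +1 since 7185 mod 8 = 1, so (2550/7185) = (+1)^1·(1275/7185); sign now -1
reciprocity: (1275/7185) = +1·(7185/1275) since 1275 mod 4 = 3, 7185 mod 4 = 1; sign now -1
(7185/1275) = (810/1275)   [reduce mod 1275]
810 = 2^1·405; (2/1275) = -1 since 1275 mod 8 = 3, so (810/1275) = (-1)^1·(405/1275); sign now +1
reciprocity: (405/1275) = +1·(1275/405) since 405 mod 4 = 1, 1275 mod 4 = 3; sign now +1
(1275/405) = (60/405)   [reduce mod 405]
60 = 2^2·15; (2/405) = -1 since 405 mod 8 = 5, so (60/405) = (-1)^2·(15/405); sign now +1
reciprocity: (15/405) = +1·(405/15) since 15 mod 4 = 3, 405 mod 4 = 1; sign now +1
(405/15) = (0/15)   [reduce mod 15]
(0/15) = 0   [gcd(a, n) > 1]; final value = 0

0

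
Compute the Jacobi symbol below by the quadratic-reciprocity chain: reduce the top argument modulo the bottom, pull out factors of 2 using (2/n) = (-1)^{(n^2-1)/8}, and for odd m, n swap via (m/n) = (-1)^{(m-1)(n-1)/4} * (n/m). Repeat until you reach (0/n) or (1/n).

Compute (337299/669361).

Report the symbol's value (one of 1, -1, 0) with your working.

flip (337299/669361) -> (669361/337299): both odd, 337299 mod 4 = 3, 669361 mod 4 = 1, so the flip contributes +1; sign now +1
(669361/337299): 669361 mod 337299 = 332062, so (669361/337299) = (332062/337299)
factor out 2^1: 332062 = 2^1·166031; with 337299 mod 8 = 3, (2/337299) = -1; sign now -1; continue with (166031/337299)
flip (166031/337299) -> (337299/166031): both odd, 166031 mod 4 = 3, 337299 mod 4 = 3, so the flip contributes -1; sign now +1
(337299/166031): 337299 mod 166031 = 5237, so (337299/166031) = (5237/166031)
flip (5237/166031) -> (166031/5237): both odd, 5237 mod 4 = 1, 166031 mod 4 = 3, so the flip contributes +1; sign now +1
(166031/5237): 166031 mod 5237 = 3684, so (166031/5237) = (3684/5237)
factor out 2^2: 3684 = 2^2·921; with 5237 mod 8 = 5, (2/5237) = -1; sign now +1; continue with (921/5237)
flip (921/5237) -> (5237/921): both odd, 921 mod 4 = 1, 5237 mod 4 = 1, so the flip contributes +1; sign now +1
(5237/921): 5237 mod 921 = 632, so (5237/921) = (632/921)
factor out 2^3: 632 = 2^3·79; with 921 mod 8 = 1, (2/921) = +1; sign now +1; continue with (79/921)
flip (79/921) -> (921/79): both odd, 79 mod 4 = 3, 921 mod 4 = 1, so the flip contributes +1; sign now +1
(921/79): 921 mod 79 = 52, so (921/79) = (52/79)
factor out 2^2: 52 = 2^2·13; with 79 mod 8 = 7, (2/79) = +1; sign now +1; continue with (13/79)
flip (13/79) -> (79/13): both odd, 13 mod 4 = 1, 79 mod 4 = 3, so the flip contributes +1; sign now +1
(79/13): 79 mod 13 = 1, so (79/13) = (1/13)
reached (1/13) = 1, so the symbol is +1

1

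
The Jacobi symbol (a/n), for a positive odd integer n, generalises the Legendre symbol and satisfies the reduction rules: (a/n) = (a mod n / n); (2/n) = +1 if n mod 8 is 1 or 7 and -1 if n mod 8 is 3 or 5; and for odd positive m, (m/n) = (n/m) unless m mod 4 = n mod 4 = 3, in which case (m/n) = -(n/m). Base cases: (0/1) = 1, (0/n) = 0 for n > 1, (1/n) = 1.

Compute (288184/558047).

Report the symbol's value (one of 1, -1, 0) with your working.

factor out 2^3: 288184 = 2^3·36023; with 558047 mod 8 = 7, (2/558047) = +1; sign now +1; continue with (36023/558047)
flip (36023/558047) -> (558047/36023): both odd, 36023 mod 4 = 3, 558047 mod 4 = 3, so the flip contributes -1; sign now -1
(558047/36023): 558047 mod 36023 = 17702, so (558047/36023) = (17702/36023)
factor out 2^1: 17702 = 2^1·8851; with 36023 mod 8 = 7, (2/36023) = +1; sign now -1; continue with (8851/36023)
flip (8851/36023) -> (36023/8851): both odd, 8851 mod 4 = 3, 36023 mod 4 = 3, so the flip contributes -1; sign now +1
(36023/8851): 36023 mod 8851 = 619, so (36023/8851) = (619/8851)
flip (619/8851) -> (8851/619): both odd, 619 mod 4 = 3, 8851 mod 4 = 3, so the flip contributes -1; sign now -1
(8851/619): 8851 mod 619 = 185, so (8851/619) = (185/619)
flip (185/619) -> (619/185): both odd, 185 mod 4 = 1, 619 mod 4 = 3, so the flip contributes +1; sign now -1
(619/185): 619 mod 185 = 64, so (619/185) = (64/185)
factor out 2^6: 64 = 2^6·1; with 185 mod 8 = 1, (2/185) = +1; sign now -1; continue with (1/185)
reached (1/185) = 1, so the symbol is -1

-1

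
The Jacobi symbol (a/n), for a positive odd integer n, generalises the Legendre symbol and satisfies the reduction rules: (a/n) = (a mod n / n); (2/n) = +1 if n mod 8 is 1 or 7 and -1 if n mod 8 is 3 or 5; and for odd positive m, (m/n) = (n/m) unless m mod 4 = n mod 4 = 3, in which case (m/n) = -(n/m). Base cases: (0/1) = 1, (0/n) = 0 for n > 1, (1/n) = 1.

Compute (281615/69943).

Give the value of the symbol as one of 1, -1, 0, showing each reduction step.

(281615/69943): 281615 mod 69943 = 1843, so (281615/69943) = (1843/69943)
flip (1843/69943) -> (69943/1843): both odd, 1843 mod 4 = 3, 69943 mod 4 = 3, so the flip contributes -1; sign now -1
(69943/1843): 69943 mod 1843 = 1752, so (69943/1843) = (1752/1843)
factor out 2^3: 1752 = 2^3·219; with 1843 mod 8 = 3, (2/1843) = -1; sign now +1; continue with (219/1843)
flip (219/1843) -> (1843/219): both odd, 219 mod 4 = 3, 1843 mod 4 = 3, so the flip contributes -1; sign now -1
(1843/219): 1843 mod 219 = 91, so (1843/219) = (91/219)
flip (91/219) -> (219/91): both odd, 91 mod 4 = 3, 219 mod 4 = 3, so the flip contributes -1; sign now +1
(219/91): 219 mod 91 = 37, so (219/91) = (37/91)
flip (37/91) -> (91/37): both odd, 37 mod 4 = 1, 91 mod 4 = 3, so the flip contributes +1; sign now +1
(91/37): 91 mod 37 = 17, so (91/37) = (17/37)
flip (17/37) -> (37/17): both odd, 17 mod 4 = 1, 37 mod 4 = 1, so the flip contributes +1; sign now +1
(37/17): 37 mod 17 = 3, so (37/17) = (3/17)
flip (3/17) -> (17/3): both odd, 3 mod 4 = 3, 17 mod 4 = 1, so the flip contributes +1; sign now +1
(17/3): 17 mod 3 = 2, so (17/3) = (2/3)
factor out 2^1: 2 = 2^1·1; with 3 mod 8 = 3, (2/3) = -1; sign now -1; continue with (1/3)
reached (1/3) = 1, so the symbol is -1

-1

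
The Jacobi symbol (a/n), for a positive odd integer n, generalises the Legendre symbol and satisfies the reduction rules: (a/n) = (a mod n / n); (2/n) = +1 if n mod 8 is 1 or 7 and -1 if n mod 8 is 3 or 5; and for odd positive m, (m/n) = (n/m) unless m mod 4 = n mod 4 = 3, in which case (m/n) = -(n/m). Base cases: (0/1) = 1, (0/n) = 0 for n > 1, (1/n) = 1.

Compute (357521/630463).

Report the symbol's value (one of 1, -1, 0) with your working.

1

flip (357521/630463) -> (630463/357521): both odd, 357521 mod 4 = 1, 630463 mod 4 = 3, so the flip contributes +1; sign now +1
(630463/357521): 630463 mod 357521 = 272942, so (630463/357521) = (272942/357521)
factor out 2^1: 272942 = 2^1·136471; with 357521 mod 8 = 1, (2/357521) = +1; sign now +1; continue with (136471/357521)
flip (136471/357521) -> (357521/136471): both odd, 136471 mod 4 = 3, 357521 mod 4 = 1, so the flip contributes +1; sign now +1
(357521/136471): 357521 mod 136471 = 84579, so (357521/136471) = (84579/136471)
flip (84579/136471) -> (136471/84579): both odd, 84579 mod 4 = 3, 136471 mod 4 = 3, so the flip contributes -1; sign now -1
(136471/84579): 136471 mod 84579 = 51892, so (136471/84579) = (51892/84579)
factor out 2^2: 51892 = 2^2·12973; with 84579 mod 8 = 3, (2/84579) = -1; sign now -1; continue with (12973/84579)
flip (12973/84579) -> (84579/12973): both odd, 12973 mod 4 = 1, 84579 mod 4 = 3, so the flip contributes +1; sign now -1
(84579/12973): 84579 mod 12973 = 6741, so (84579/12973) = (6741/12973)
flip (6741/12973) -> (12973/6741): both odd, 6741 mod 4 = 1, 12973 mod 4 = 1, so the flip contributes +1; sign now -1
(12973/6741): 12973 mod 6741 = 6232, so (12973/6741) = (6232/6741)
factor out 2^3: 6232 = 2^3·779; with 6741 mod 8 = 5, (2/6741) = -1; sign now +1; continue with (779/6741)
flip (779/6741) -> (6741/779): both odd, 779 mod 4 = 3, 6741 mod 4 = 1, so the flip contributes +1; sign now +1
(6741/779): 6741 mod 779 = 509, so (6741/779) = (509/779)
flip (509/779) -> (779/509): both odd, 509 mod 4 = 1, 779 mod 4 = 3, so the flip contributes +1; sign now +1
(779/509): 779 mod 509 = 270, so (779/509) = (270/509)
factor out 2^1: 270 = 2^1·135; with 509 mod 8 = 5, (2/509) = -1; sign now -1; continue with (135/509)
flip (135/509) -> (509/135): both odd, 135 mod 4 = 3, 509 mod 4 = 1, so the flip contributes +1; sign now -1
(509/135): 509 mod 135 = 104, so (509/135) = (104/135)
factor out 2^3: 104 = 2^3·13; with 135 mod 8 = 7, (2/135) = +1; sign now -1; continue with (13/135)
flip (13/135) -> (135/13): both odd, 13 mod 4 = 1, 135 mod 4 = 3, so the flip contributes +1; sign now -1
(135/13): 135 mod 13 = 5, so (135/13) = (5/13)
flip (5/13) -> (13/5): both odd, 5 mod 4 = 1, 13 mod 4 = 1, so the flip contributes +1; sign now -1
(13/5): 13 mod 5 = 3, so (13/5) = (3/5)
flip (3/5) -> (5/3): both odd, 3 mod 4 = 3, 5 mod 4 = 1, so the flip contributes +1; sign now -1
(5/3): 5 mod 3 = 2, so (5/3) = (2/3)
factor out 2^1: 2 = 2^1·1; with 3 mod 8 = 3, (2/3) = -1; sign now +1; continue with (1/3)
reached (1/3) = 1, so the symbol is +1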